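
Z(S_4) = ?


Z(G) = {g ∈ G | gx = xg for all x ∈ G}
S_n is non-abelian for n ≥ 3; Z(S_4) is trivial

Z(S_4) = {e}


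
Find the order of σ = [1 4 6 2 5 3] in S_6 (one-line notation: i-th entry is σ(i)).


Cycle decomposition: (2 4) (3 6)
Cycle lengths: 2, 2
Order = lcm(2, 2) = 2

ord(σ) = 2


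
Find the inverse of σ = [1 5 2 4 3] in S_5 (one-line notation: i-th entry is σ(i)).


To find σ⁻¹, swap domain and range:
σ(1) = 1 → σ⁻¹(1) = 1
σ(2) = 5 → σ⁻¹(5) = 2
σ(3) = 2 → σ⁻¹(2) = 3
σ(4) = 4 → σ⁻¹(4) = 4
σ(5) = 3 → σ⁻¹(3) = 5

σ⁻¹ = [1 3 5 4 2]


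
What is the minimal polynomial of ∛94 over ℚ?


∛94 satisfies x³ - 94 = 0, irreducible over ℚ (no rational root; 94 is not a perfect cube)

Minimal polynomial: x³ - 94


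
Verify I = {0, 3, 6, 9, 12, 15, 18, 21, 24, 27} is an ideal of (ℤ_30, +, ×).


Check ideal conditions for I = {0, 3, 6, 9, 12, 15, 18, 21, 24, 27} in ℤ_30:
(1) I is an additive subgroup? Yes
(2) For r ∈ ℤ_30 and a ∈ I: r·a ∈ I? Yes

Yes, I is an ideal of ℤ_30


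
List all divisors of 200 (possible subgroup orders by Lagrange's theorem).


Lagrange's theorem: |H| divides |G|
|G| = 200
Divisors of 200: 1, 2, 4, 5, 8, 10, 20, 25, 40, 50, 100, 200

Possible subgroup orders: {1, 2, 4, 5, 8, 10, 20, 25, 40, 50, 100, 200}


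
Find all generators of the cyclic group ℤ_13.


g generates ℤ_n iff gcd(g,n) = 1
Checking each g ∈ {1,...,12}:
gcd(1,13) = 1
gcd(2,13) = 1
gcd(3,13) = 1
gcd(4,13) = 1
gcd(5,13) = 1
gcd(6,13) = 1
gcd(7,13) = 1
gcd(8,13) = 1
gcd(9,13) = 1
gcd(10,13) = 1
gcd(11,13) = 1
gcd(12,13) = 1
Generators: {1, 2, 3, 4, 5, 6, 7, 8, 9, 10, 11, 12}
Number of generators = φ(13) = 12

Generators of ℤ_13 = {1, 2, 3, 4, 5, 6, 7, 8, 9, 10, 11, 12}


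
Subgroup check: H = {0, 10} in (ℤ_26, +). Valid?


Subgroup test for H = {0, 10} in (ℤ_26, +):
(1) 0 ∈ H? Yes
(2) Closure: for all a,b ∈ H, (a+b) mod 26 ∈ H? No  [counterexample: 10 + 10 = 20 ∉ H]
(3) Inverses: for all a ∈ H, -a mod 26 ∈ H? No

No, H is not a subgroup of ℤ_26


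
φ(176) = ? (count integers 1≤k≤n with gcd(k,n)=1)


Factor n: 176 = 2^4 × 11
φ(n) = n · ∏(1 - 1/p) over distinct primes p | n
φ(176) = 176 · (1 - 1/2) · (1 - 1/11) = 80

φ(176) = 80


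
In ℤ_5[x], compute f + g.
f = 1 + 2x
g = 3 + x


Add coefficients mod 5:
x^0: 1 + 3 = 4 (mod 5)
x^1: 2 + 1 = 3 (mod 5)
Result: 4 + 3x

f + g = 4 + 3x


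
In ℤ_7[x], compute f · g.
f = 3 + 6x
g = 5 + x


Expand and collect like terms; reduce coefficients mod 7:
x^0: 3·5 = 15 ≡ 1 (mod 7)
x^1: 3·1 + 6·5 = 33 ≡ 5 (mod 7)
x^2: 6·1 = 6 ≡ 6 (mod 7)
Result: 1 + 5x + 6x^2

f · g = 1 + 5x + 6x^2


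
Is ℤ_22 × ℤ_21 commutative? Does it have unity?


Direct product ring; commutative with unity (1,1); but (1,0)·(0,1) = (0,0) gives zero divisors, so not an integral domain
Commutative: Yes
Integral domain: No
Has unity: Yes

ℤ_22 × ℤ_21: Commutative=Yes, Unity=Yes


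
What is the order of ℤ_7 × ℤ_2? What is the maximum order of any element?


|ℤ_7 × ℤ_2| = 7 × 2 = 14
Max element order = lcm(7,2) = 14
Cyclic? Yes (gcd=1)

|ℤ_7×ℤ_2| = 14, max element order = 14


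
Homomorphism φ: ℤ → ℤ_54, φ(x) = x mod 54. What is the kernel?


Kernel = preimage of identity
ker(φ) = {x ∈ ℤ : x ≡ 0 (mod 54)} = 54ℤ = {0, ±54, ±108, ...}

ker(φ) = 54ℤ


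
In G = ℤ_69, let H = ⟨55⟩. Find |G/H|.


|⟨55⟩| = n / gcd(55, 69) = 69 / 1 = 69
H is normal (ℤ_69 is abelian).
|G/H| = |G| / |H| = 69 / 69 = 1

|G/H| = 1


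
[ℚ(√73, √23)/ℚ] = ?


[ℚ(√73,√23):ℚ] = [ℚ(√73,√23):ℚ(√73)]·[ℚ(√73):ℚ] = 2·2 = 4

[ℚ(√73, √23)/ℚ] = 4


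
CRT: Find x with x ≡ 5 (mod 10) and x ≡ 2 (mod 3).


m₁ = 10, m₂ = 3, gcd = 1, so CRT applies. M = m₁·m₂ = 30
Let M₁ = M/m₁ = 3, M₂ = M/m₂ = 10
Find y₁ ≡ M₁⁻¹ (mod m₁): 3⁻¹ ≡ 7 (mod 10)
Find y₂ ≡ M₂⁻¹ (mod m₂): 10⁻¹ ≡ 1 (mod 3)
x = a₁·M₁·y₁ + a₂·M₂·y₂ = 5·3·7 + 2·10·1 = 125
Reduce mod 30: x ≡ 5
Check: 5 mod 10 = 5 ✓, 5 mod 3 = 2 ✓

x ≡ 5 (mod 30)


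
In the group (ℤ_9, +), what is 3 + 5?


Operation: addition mod 9
3 + 5 = (a + b) mod 9 with a = 3, b = 5

3 + 5 = 8


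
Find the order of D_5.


|D_n| = 2n (n rotations and n reflections)
|D_5| = 2×5 = 10

|D_5| = 10


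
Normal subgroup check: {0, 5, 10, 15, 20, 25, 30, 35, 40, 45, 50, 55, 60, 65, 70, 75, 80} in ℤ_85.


H = {0, 5, 10, 15, 20, 25, 30, 35, 40, 45, 50, 55, 60, 65, 70, 75, 80} in ℤ_85
ℤ_85 is abelian; every subgroup of an abelian group is normal

Yes, normal subgroup


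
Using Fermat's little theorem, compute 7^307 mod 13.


Fermat's little theorem: if p is prime and gcd(a,p)=1, then a^(p-1) ≡ 1 (mod p)
p = 13 is prime, gcd(7,13) = 1
Reduce exponent: 307 mod 12 = 7
So 7^307 ≡ 7^7 (mod 13)
7^7 mod 13 = 6

7^307 ≡ 6 (mod 13)


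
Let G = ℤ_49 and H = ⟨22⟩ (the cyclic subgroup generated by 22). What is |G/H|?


|⟨22⟩| = n / gcd(22, 49) = 49 / 1 = 49
H is normal (ℤ_49 is abelian).
|G/H| = |G| / |H| = 49 / 49 = 1

|G/H| = 1


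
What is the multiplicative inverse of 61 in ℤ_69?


Use the extended Euclidean algorithm to write 1 = 61·s + 69·t; then s mod 69 is the inverse.
Euclidean algorithm:
  61 = 0·69 + 61
  69 = 1·61 + 8
  61 = 7·8 + 5
  8 = 1·5 + 3
  5 = 1·3 + 2
  3 = 1·2 + 1
  2 = 2·1 + 0
gcd(61,69) = 1
Back-substitution gives: 61·(-26) + 69·(23) = 1
So 61⁻¹ ≡ -26 ≡ 43 (mod 69)
Check: 61 × 43 = 2623 ≡ 1 (mod 69) ✓

61⁻¹ ≡ 43 (mod 69)


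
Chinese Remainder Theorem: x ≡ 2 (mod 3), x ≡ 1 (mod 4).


m₁ = 3, m₂ = 4, gcd = 1, so CRT applies. M = m₁·m₂ = 12
Let M₁ = M/m₁ = 4, M₂ = M/m₂ = 3
Find y₁ ≡ M₁⁻¹ (mod m₁): 4⁻¹ ≡ 1 (mod 3)
Find y₂ ≡ M₂⁻¹ (mod m₂): 3⁻¹ ≡ 3 (mod 4)
x = a₁·M₁·y₁ + a₂·M₂·y₂ = 2·4·1 + 1·3·3 = 17
Reduce mod 12: x ≡ 5
Check: 5 mod 3 = 2 ✓, 5 mod 4 = 1 ✓

x ≡ 5 (mod 12)


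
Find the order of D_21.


|D_n| = 2n (n rotations and n reflections)
|D_21| = 2×21 = 42

|D_21| = 42


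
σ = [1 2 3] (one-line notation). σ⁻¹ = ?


To find σ⁻¹, swap domain and range:
σ(1) = 1 → σ⁻¹(1) = 1
σ(2) = 2 → σ⁻¹(2) = 2
σ(3) = 3 → σ⁻¹(3) = 3

σ⁻¹ = [1 2 3]


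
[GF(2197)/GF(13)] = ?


GF(2197) = GF(13^3), so the extension degree is 3

[GF(2197)/GF(13)] = 3


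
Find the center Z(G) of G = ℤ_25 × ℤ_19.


Z(G) = {g ∈ G | gx = xg for all x ∈ G}
Direct product of abelian groups is abelian, so Z(G) = G

Z(ℤ_25 × ℤ_19) = ℤ_25 × ℤ_19


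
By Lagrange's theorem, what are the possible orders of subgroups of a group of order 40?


Lagrange's theorem: |H| divides |G|
|G| = 40
Divisors of 40: 1, 2, 4, 5, 8, 10, 20, 40

Possible subgroup orders: {1, 2, 4, 5, 8, 10, 20, 40}


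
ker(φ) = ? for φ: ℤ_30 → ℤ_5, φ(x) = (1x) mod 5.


Kernel = preimage of identity
ker(φ) = {x ∈ ℤ_30 : 1x ≡ 0 (mod 5)}. Since 5 | 30, φ is well-defined. The kernel is the cyclic subgroup ⟨5⟩ of ℤ_30 (order 6), i.e. {0, 5, 10, 15, 20, 25}

ker(φ) = {0, 5, 10, 15, 20, 25}


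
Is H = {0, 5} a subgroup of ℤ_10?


Subgroup test for H = {0, 5} in (ℤ_10, +):
(1) 0 ∈ H? Yes
(2) Closure: for all a,b ∈ H, (a+b) mod 10 ∈ H? Yes
(3) Inverses: for all a ∈ H, -a mod 10 ∈ H? Yes

Yes, H is a subgroup of ℤ_10


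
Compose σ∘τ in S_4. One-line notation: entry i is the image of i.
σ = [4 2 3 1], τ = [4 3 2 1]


σ∘τ: apply τ first, then σ
1 →τ 4 →σ 1
2 →τ 3 →σ 3
3 →τ 2 →σ 2
4 →τ 1 →σ 4

σ∘τ = [1 3 2 4]


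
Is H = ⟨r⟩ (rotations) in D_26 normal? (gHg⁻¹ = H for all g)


H = ⟨r⟩ (rotations) in D_26
The rotation subgroup ⟨r⟩ has index 2 in D_26, so it is normal

Yes, normal subgroup


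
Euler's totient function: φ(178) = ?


Factor n: 178 = 2 × 89
φ(n) = n · ∏(1 - 1/p) over distinct primes p | n
φ(178) = 178 · (1 - 1/2) · (1 - 1/89) = 88

φ(178) = 88


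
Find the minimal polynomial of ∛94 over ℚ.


∛94 satisfies x³ - 94 = 0, irreducible over ℚ (no rational root; 94 is not a perfect cube)

Minimal polynomial: x³ - 94


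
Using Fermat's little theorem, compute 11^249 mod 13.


Fermat's little theorem: if p is prime and gcd(a,p)=1, then a^(p-1) ≡ 1 (mod p)
p = 13 is prime, gcd(11,13) = 1
Reduce exponent: 249 mod 12 = 9
So 11^249 ≡ 11^9 (mod 13)
11^9 mod 13 = 8

11^249 ≡ 8 (mod 13)


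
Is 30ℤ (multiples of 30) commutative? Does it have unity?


30ℤ is a commutative ring under +,× but has no multiplicative identity (1 ∉ 30ℤ); it has no zero divisors, but without unity it is not an integral domain
Commutative: Yes
Integral domain: No
Has unity: No

30ℤ (multiples of 30): Commutative=Yes, Unity=No


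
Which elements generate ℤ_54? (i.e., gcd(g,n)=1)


g generates ℤ_n iff gcd(g,n) = 1
Prime factors of 54: 2, 3
Generators are g ∈ {1,...,53} not divisible by any of these primes.
Generators: {1, 5, 7, 11, 13, 17, 19, 23, 25, 29, 31, 35, 37, 41, 43, 47, 49, 53}
Number of generators = φ(54) = 18

Generators of ℤ_54 = {1, 5, 7, 11, 13, 17, 19, 23, 25, 29, 31, 35, 37, 41, 43, 47, 49, 53}


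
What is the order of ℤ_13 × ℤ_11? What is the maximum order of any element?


|ℤ_13 × ℤ_11| = 13 × 11 = 143
Max element order = lcm(13,11) = 143
Cyclic? Yes (gcd=1)

|ℤ_13×ℤ_11| = 143, max element order = 143


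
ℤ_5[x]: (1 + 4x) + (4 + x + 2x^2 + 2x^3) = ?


Add coefficients mod 5:
x^0: 1 + 4 = 0 (mod 5)
x^1: 4 + 1 = 0 (mod 5)
x^2: 0 + 2 = 2 (mod 5)
x^3: 0 + 2 = 2 (mod 5)
Result: 2x^2 + 2x^3

f + g = 2x^2 + 2x^3


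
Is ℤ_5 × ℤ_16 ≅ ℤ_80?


Comparing ℤ_5 × ℤ_16 and ℤ_80:
gcd(5,16) = 1, so ℤ_5 × ℤ_16 ≅ ℤ_80 (CRT)

Yes, ℤ_5 × ℤ_16 ≅ ℤ_80


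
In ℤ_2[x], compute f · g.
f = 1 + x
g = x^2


Expand and collect like terms; reduce coefficients mod 2:
x^0: 1·0 = 0 ≡ 0 (mod 2)
x^1: 1·0 + 1·0 = 0 ≡ 0 (mod 2)
x^2: 1·1 + 1·0 = 1 ≡ 1 (mod 2)
x^3: 1·1 = 1 ≡ 1 (mod 2)
Result: x^2 + x^3

f · g = x^2 + x^3


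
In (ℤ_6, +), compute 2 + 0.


Operation: addition mod 6
2 + 0 = (a + b) mod 6 with a = 2, b = 0

2 + 0 = 2


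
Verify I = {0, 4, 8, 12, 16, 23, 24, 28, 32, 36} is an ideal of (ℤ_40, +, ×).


Check ideal conditions for I = {0, 4, 8, 12, 16, 23, 24, 28, 32, 36} in ℤ_40:
(1) I is an additive subgroup? No
(2) For r ∈ ℤ_40 and a ∈ I: r·a ∈ I? No  [counterexample: r=2, a=23, r·a mod 40 = 6 ∉ I]

No, I is not an ideal of ℤ_40


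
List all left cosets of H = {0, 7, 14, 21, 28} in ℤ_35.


H = {0, 7, 14, 21, 28}, |H| = 5
Number of cosets = |G|/|H| = 35/5 = 7
0 + H = {0, 7, 14, 21, 28}
1 + H = {1, 8, 15, 22, 29}
2 + H = {2, 9, 16, 23, 30}
3 + H = {3, 10, 17, 24, 31}
4 + H = {4, 11, 18, 25, 32}
5 + H = {5, 12, 19, 26, 33}
6 + H = {6, 13, 20, 27, 34}

Cosets: 0+H={0,7,14,21,28}; 1+H={1,8,15,22,29}; 2+H={2,9,16,23,30}; 3+H={3,10,17,24,31}; 4+H={4,11,18,25,32}; 5+H={5,12,19,26,33}; 6+H={6,13,20,27,34}


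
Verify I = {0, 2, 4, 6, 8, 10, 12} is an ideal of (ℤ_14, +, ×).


Check ideal conditions for I = {0, 2, 4, 6, 8, 10, 12} in ℤ_14:
(1) I is an additive subgroup? Yes
(2) For r ∈ ℤ_14 and a ∈ I: r·a ∈ I? Yes

Yes, I is an ideal of ℤ_14


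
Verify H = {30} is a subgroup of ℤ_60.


Subgroup test for H = {30} in (ℤ_60, +):
(1) 0 ∈ H? No
(2) Closure: for all a,b ∈ H, (a+b) mod 60 ∈ H? No  [counterexample: 30 + 30 = 0 ∉ H]
(3) Inverses: for all a ∈ H, -a mod 60 ∈ H? Yes

No, H is not a subgroup of ℤ_60


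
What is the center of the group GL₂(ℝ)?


Z(G) = {g ∈ G | gx = xg for all x ∈ G}
Only scalar multiples of the identity commute with all invertible matrices

Z(GL₂(ℝ)) = {aI : a ∈ ℝ, a ≠ 0}


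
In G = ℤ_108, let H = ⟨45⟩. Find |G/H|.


|⟨45⟩| = n / gcd(45, 108) = 108 / 9 = 12
H is normal (ℤ_108 is abelian).
|G/H| = |G| / |H| = 108 / 12 = 9

|G/H| = 9


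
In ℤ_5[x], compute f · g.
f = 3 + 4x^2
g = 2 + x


Expand and collect like terms; reduce coefficients mod 5:
x^0: 3·2 = 6 ≡ 1 (mod 5)
x^1: 3·1 + 0·2 = 3 ≡ 3 (mod 5)
x^2: 0·1 + 4·2 = 8 ≡ 3 (mod 5)
x^3: 4·1 = 4 ≡ 4 (mod 5)
Result: 1 + 3x + 3x^2 + 4x^3

f · g = 1 + 3x + 3x^2 + 4x^3


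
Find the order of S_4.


|S_n| = n! (number of permutations of n symbols)
|S_4| = 4! = 24

|S_4| = 24


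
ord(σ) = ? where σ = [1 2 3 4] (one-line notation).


Cycle decomposition: identity (all elements fixed)
Order = 1 (identity has order 1)

ord(σ) = 1


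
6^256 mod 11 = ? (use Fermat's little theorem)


Fermat's little theorem: if p is prime and gcd(a,p)=1, then a^(p-1) ≡ 1 (mod p)
p = 11 is prime, gcd(6,11) = 1
Reduce exponent: 256 mod 10 = 6
So 6^256 ≡ 6^6 (mod 11)
6^6 mod 11 = 5

6^256 ≡ 5 (mod 11)


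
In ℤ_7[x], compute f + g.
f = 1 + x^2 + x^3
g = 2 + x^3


Add coefficients mod 7:
x^0: 1 + 2 = 3 (mod 7)
x^1: 0 + 0 = 0 (mod 7)
x^2: 1 + 0 = 1 (mod 7)
x^3: 1 + 1 = 2 (mod 7)
Result: 3 + x^2 + 2x^3

f + g = 3 + x^2 + 2x^3


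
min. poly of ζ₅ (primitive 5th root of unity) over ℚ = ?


ζ₅ is a root of Φ₅(x) = x⁴ + x³ + x² + x + 1, irreducible over ℚ

Minimal polynomial: x⁴ + x³ + x² + x + 1


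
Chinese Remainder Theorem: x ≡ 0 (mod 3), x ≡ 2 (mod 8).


m₁ = 3, m₂ = 8, gcd = 1, so CRT applies. M = m₁·m₂ = 24
Let M₁ = M/m₁ = 8, M₂ = M/m₂ = 3
Find y₁ ≡ M₁⁻¹ (mod m₁): 8⁻¹ ≡ 2 (mod 3)
Find y₂ ≡ M₂⁻¹ (mod m₂): 3⁻¹ ≡ 3 (mod 8)
x = a₁·M₁·y₁ + a₂·M₂·y₂ = 0·8·2 + 2·3·3 = 18
Reduce mod 24: x ≡ 18
Check: 18 mod 3 = 0 ✓, 18 mod 8 = 2 ✓

x ≡ 18 (mod 24)


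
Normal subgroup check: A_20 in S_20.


H = A_20 in S_20
A_20 has index 2 in S_20, and every subgroup of index 2 is normal

Yes, normal subgroup


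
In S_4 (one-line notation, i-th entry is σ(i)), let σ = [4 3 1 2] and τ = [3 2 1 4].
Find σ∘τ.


σ∘τ: apply τ first, then σ
1 →τ 3 →σ 1
2 →τ 2 →σ 3
3 →τ 1 →σ 4
4 →τ 4 →σ 2

σ∘τ = [1 3 4 2]


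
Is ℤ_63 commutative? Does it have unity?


ℤ_63 is a commutative ring with unity 1; 63 = 3×21 is composite, so 3·21 ≡ 0 gives zero divisors (not an integral domain)
Commutative: Yes
Integral domain: No
Has unity: Yes

ℤ_63: Commutative=Yes, Unity=Yes


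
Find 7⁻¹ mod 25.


Use the extended Euclidean algorithm to write 1 = 7·s + 25·t; then s mod 25 is the inverse.
Euclidean algorithm:
  7 = 0·25 + 7
  25 = 3·7 + 4
  7 = 1·4 + 3
  4 = 1·3 + 1
  3 = 3·1 + 0
gcd(7,25) = 1
Back-substitution gives: 7·(-7) + 25·(2) = 1
So 7⁻¹ ≡ -7 ≡ 18 (mod 25)
Check: 7 × 18 = 126 ≡ 1 (mod 25) ✓

7⁻¹ ≡ 18 (mod 25)


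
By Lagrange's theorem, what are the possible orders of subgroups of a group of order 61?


Lagrange's theorem: |H| divides |G|
|G| = 61
Divisors of 61: 1, 61

Possible subgroup orders: {1, 61}


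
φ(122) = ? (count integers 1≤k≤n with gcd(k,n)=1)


Factor n: 122 = 2 × 61
φ(n) = n · ∏(1 - 1/p) over distinct primes p | n
φ(122) = 122 · (1 - 1/2) · (1 - 1/61) = 60

φ(122) = 60


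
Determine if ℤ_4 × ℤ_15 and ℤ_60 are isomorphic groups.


Comparing ℤ_4 × ℤ_15 and ℤ_60:
gcd(4,15) = 1, so ℤ_4 × ℤ_15 ≅ ℤ_60 (CRT)

Yes, ℤ_4 × ℤ_15 ≅ ℤ_60


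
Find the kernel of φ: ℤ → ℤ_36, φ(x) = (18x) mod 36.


Kernel = preimage of identity
ker(φ) = {x ∈ ℤ : 18x ≡ 0 (mod 36)}. gcd(18,36) = 18, so 18x ≡ 0 (mod 36) ⟺ x ≡ 0 (mod 36/18 = 2). Hence ker(φ) = 2ℤ

ker(φ) = 2ℤ


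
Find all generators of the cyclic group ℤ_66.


g generates ℤ_n iff gcd(g,n) = 1
Prime factors of 66: 2, 3, 11
Generators are g ∈ {1,...,65} not divisible by any of these primes.
Generators: {1, 5, 7, 13, 17, 19, 23, 25, 29, 31, 35, 37, 41, 43, 47, 49, 53, 59, 61, 65}
Number of generators = φ(66) = 20

Generators of ℤ_66 = {1, 5, 7, 13, 17, 19, 23, 25, 29, 31, 35, 37, 41, 43, 47, 49, 53, 59, 61, 65}


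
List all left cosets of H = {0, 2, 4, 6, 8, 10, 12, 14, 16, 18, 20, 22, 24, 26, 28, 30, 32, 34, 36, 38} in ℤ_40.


H = {0, 2, 4, 6, 8, 10, 12, 14, 16, 18, 20, 22, 24, 26, 28, 30, 32, 34, 36, 38}, |H| = 20
Number of cosets = |G|/|H| = 40/20 = 2
0 + H = {0, 2, 4, 6, 8, 10, 12, 14, 16, 18, 20, 22, 24, 26, 28, 30, 32, 34, 36, 38}
1 + H = {1, 3, 5, 7, 9, 11, 13, 15, 17, 19, 21, 23, 25, 27, 29, 31, 33, 35, 37, 39}

Cosets: 0+H={0,2,4,6,8,10,12,14,16,18,20,22,24,26,28,30,32,34,36,38}; 1+H={1,3,5,7,9,11,13,15,17,19,21,23,25,27,29,31,33,35,37,39}


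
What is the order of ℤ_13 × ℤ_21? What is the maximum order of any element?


|ℤ_13 × ℤ_21| = 13 × 21 = 273
Max element order = lcm(13,21) = 273
Cyclic? Yes (gcd=1)

|ℤ_13×ℤ_21| = 273, max element order = 273


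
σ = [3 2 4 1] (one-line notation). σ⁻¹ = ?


To find σ⁻¹, swap domain and range:
σ(1) = 3 → σ⁻¹(3) = 1
σ(2) = 2 → σ⁻¹(2) = 2
σ(3) = 4 → σ⁻¹(4) = 3
σ(4) = 1 → σ⁻¹(1) = 4

σ⁻¹ = [4 2 1 3]


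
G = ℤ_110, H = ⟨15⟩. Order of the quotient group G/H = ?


|⟨15⟩| = n / gcd(15, 110) = 110 / 5 = 22
H is normal (ℤ_110 is abelian).
|G/H| = |G| / |H| = 110 / 22 = 5

|G/H| = 5


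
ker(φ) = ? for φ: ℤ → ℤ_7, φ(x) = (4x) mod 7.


Kernel = preimage of identity
ker(φ) = {x ∈ ℤ : 4x ≡ 0 (mod 7)}. gcd(4,7) = 1, so 4x ≡ 0 (mod 7) ⟺ x ≡ 0 (mod 7/1 = 7). Hence ker(φ) = 7ℤ

ker(φ) = 7ℤ


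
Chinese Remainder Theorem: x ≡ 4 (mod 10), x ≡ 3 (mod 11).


m₁ = 10, m₂ = 11, gcd = 1, so CRT applies. M = m₁·m₂ = 110
Let M₁ = M/m₁ = 11, M₂ = M/m₂ = 10
Find y₁ ≡ M₁⁻¹ (mod m₁): 11⁻¹ ≡ 1 (mod 10)
Find y₂ ≡ M₂⁻¹ (mod m₂): 10⁻¹ ≡ 10 (mod 11)
x = a₁·M₁·y₁ + a₂·M₂·y₂ = 4·11·1 + 3·10·10 = 344
Reduce mod 110: x ≡ 14
Check: 14 mod 10 = 4 ✓, 14 mod 11 = 3 ✓

x ≡ 14 (mod 110)


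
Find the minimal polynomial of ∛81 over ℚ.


∛81 satisfies x³ - 81 = 0, irreducible over ℚ (no rational root; 81 is not a perfect cube)

Minimal polynomial: x³ - 81


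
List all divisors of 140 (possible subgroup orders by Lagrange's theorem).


Lagrange's theorem: |H| divides |G|
|G| = 140
Divisors of 140: 1, 2, 4, 5, 7, 10, 14, 20, 28, 35, 70, 140

Possible subgroup orders: {1, 2, 4, 5, 7, 10, 14, 20, 28, 35, 70, 140}


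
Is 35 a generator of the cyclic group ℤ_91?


g generates ℤ_n iff gcd(g, n) = 1
gcd(35, 91) = 7
Since gcd = 7 ≠ 1, ⟨35⟩ has order 13 < 91, so 35 is not a generator.

No, 35 does not generate ℤ_91


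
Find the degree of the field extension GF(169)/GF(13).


GF(169) = GF(13^2), so the extension degree is 2

[GF(169)/GF(13)] = 2


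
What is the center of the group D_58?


Z(G) = {g ∈ G | gx = xg for all x ∈ G}
For even n, Z(D_n) = {e, r^(n/2)}: the 180° rotation r^29 commutes with every reflection and rotation

Z(D_58) = {e, r^29}


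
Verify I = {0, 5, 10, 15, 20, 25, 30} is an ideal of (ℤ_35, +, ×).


Check ideal conditions for I = {0, 5, 10, 15, 20, 25, 30} in ℤ_35:
(1) I is an additive subgroup? Yes
(2) For r ∈ ℤ_35 and a ∈ I: r·a ∈ I? Yes

Yes, I is an ideal of ℤ_35


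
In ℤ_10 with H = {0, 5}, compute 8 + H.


8 + H = {8 + h (mod 10) : h ∈ H}
8+0=8, 8+5=3
8 + H = {3, 8} = 3 + H

8 + H = {3, 8}


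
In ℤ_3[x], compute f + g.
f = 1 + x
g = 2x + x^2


Add coefficients mod 3:
x^0: 1 + 0 = 1 (mod 3)
x^1: 1 + 2 = 0 (mod 3)
x^2: 0 + 1 = 1 (mod 3)
Result: 1 + x^2

f + g = 1 + x^2


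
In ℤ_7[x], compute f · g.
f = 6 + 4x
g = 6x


Expand and collect like terms; reduce coefficients mod 7:
x^0: 6·0 = 0 ≡ 0 (mod 7)
x^1: 6·6 + 4·0 = 36 ≡ 1 (mod 7)
x^2: 4·6 = 24 ≡ 3 (mod 7)
Result: x + 3x^2

f · g = x + 3x^2


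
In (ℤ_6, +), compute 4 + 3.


Operation: addition mod 6
4 + 3 = (a + b) mod 6 with a = 4, b = 3

4 + 3 = 1


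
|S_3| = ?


|S_n| = n! (number of permutations of n symbols)
|S_3| = 3! = 6

|S_3| = 6


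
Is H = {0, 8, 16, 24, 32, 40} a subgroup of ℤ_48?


Subgroup test for H = {0, 8, 16, 24, 32, 40} in (ℤ_48, +):
(1) 0 ∈ H? Yes
(2) Closure: for all a,b ∈ H, (a+b) mod 48 ∈ H? Yes
(3) Inverses: for all a ∈ H, -a mod 48 ∈ H? Yes

Yes, H is a subgroup of ℤ_48


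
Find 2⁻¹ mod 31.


Use the extended Euclidean algorithm to write 1 = 2·s + 31·t; then s mod 31 is the inverse.
Euclidean algorithm:
  2 = 0·31 + 2
  31 = 15·2 + 1
  2 = 2·1 + 0
gcd(2,31) = 1
Back-substitution gives: 2·(-15) + 31·(1) = 1
So 2⁻¹ ≡ -15 ≡ 16 (mod 31)
Check: 2 × 16 = 32 ≡ 1 (mod 31) ✓

2⁻¹ ≡ 16 (mod 31)


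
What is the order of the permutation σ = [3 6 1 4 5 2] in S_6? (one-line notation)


Cycle decomposition: (1 3) (2 6)
Cycle lengths: 2, 2
Order = lcm(2, 2) = 2

ord(σ) = 2


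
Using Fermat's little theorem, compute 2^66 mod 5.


Fermat's little theorem: if p is prime and gcd(a,p)=1, then a^(p-1) ≡ 1 (mod p)
p = 5 is prime, gcd(2,5) = 1
Reduce exponent: 66 mod 4 = 2
So 2^66 ≡ 2^2 (mod 5)
2^2 mod 5 = 4

2^66 ≡ 4 (mod 5)


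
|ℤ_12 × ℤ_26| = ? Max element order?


|ℤ_12 × ℤ_26| = 12 × 26 = 312
Max element order = lcm(12,26) = 156
Cyclic? No (gcd=2)

|ℤ_12×ℤ_26| = 312, max element order = 156


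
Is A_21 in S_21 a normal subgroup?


H = A_21 in S_21
A_21 has index 2 in S_21, and every subgroup of index 2 is normal

Yes, normal subgroup


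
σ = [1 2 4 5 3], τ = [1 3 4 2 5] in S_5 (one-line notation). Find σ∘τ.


σ∘τ: apply τ first, then σ
1 →τ 1 →σ 1
2 →τ 3 →σ 4
3 →τ 4 →σ 5
4 →τ 2 →σ 2
5 →τ 5 →σ 3

σ∘τ = [1 4 5 2 3]


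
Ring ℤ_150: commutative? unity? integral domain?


ℤ_150 is a commutative ring with unity 1; 150 = 2×75 is composite, so 2·75 ≡ 0 gives zero divisors (not an integral domain)
Commutative: Yes
Integral domain: No
Has unity: Yes

ℤ_150: Commutative=Yes, Unity=Yes


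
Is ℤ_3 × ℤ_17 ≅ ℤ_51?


Comparing ℤ_3 × ℤ_17 and ℤ_51:
gcd(3,17) = 1, so ℤ_3 × ℤ_17 ≅ ℤ_51 (CRT)

Yes, ℤ_3 × ℤ_17 ≅ ℤ_51


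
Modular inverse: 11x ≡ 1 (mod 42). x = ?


Use the extended Euclidean algorithm to write 1 = 11·s + 42·t; then s mod 42 is the inverse.
Euclidean algorithm:
  11 = 0·42 + 11
  42 = 3·11 + 9
  11 = 1·9 + 2
  9 = 4·2 + 1
  2 = 2·1 + 0
gcd(11,42) = 1
Back-substitution gives: 11·(-19) + 42·(5) = 1
So 11⁻¹ ≡ -19 ≡ 23 (mod 42)
Check: 11 × 23 = 253 ≡ 1 (mod 42) ✓

11⁻¹ ≡ 23 (mod 42)


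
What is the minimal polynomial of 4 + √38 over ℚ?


Let α = 4 + √38. Then α - 4 = √38, so (α - 4)² = 38, giving α² - 8α - 22 = 0. Degree 2 and α ∉ ℚ, so this is the minimal polynomial.

Minimal polynomial: x² - 8x - 22


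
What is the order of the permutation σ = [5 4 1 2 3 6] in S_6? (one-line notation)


Cycle decomposition: (1 5 3) (2 4)
Cycle lengths: 3, 2
Order = lcm(3, 2) = 6

ord(σ) = 6


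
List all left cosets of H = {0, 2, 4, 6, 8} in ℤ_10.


H = {0, 2, 4, 6, 8}, |H| = 5
Number of cosets = |G|/|H| = 10/5 = 2
0 + H = {0, 2, 4, 6, 8}
1 + H = {1, 3, 5, 7, 9}

Cosets: 0+H={0,2,4,6,8}; 1+H={1,3,5,7,9}


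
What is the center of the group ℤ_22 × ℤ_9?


Z(G) = {g ∈ G | gx = xg for all x ∈ G}
Direct product of abelian groups is abelian, so Z(G) = G

Z(ℤ_22 × ℤ_9) = ℤ_22 × ℤ_9


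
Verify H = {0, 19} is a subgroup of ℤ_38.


Subgroup test for H = {0, 19} in (ℤ_38, +):
(1) 0 ∈ H? Yes
(2) Closure: for all a,b ∈ H, (a+b) mod 38 ∈ H? Yes
(3) Inverses: for all a ∈ H, -a mod 38 ∈ H? Yes

Yes, H is a subgroup of ℤ_38


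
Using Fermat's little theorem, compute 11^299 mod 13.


Fermat's little theorem: if p is prime and gcd(a,p)=1, then a^(p-1) ≡ 1 (mod p)
p = 13 is prime, gcd(11,13) = 1
Reduce exponent: 299 mod 12 = 11
So 11^299 ≡ 11^11 (mod 13)
11^11 mod 13 = 6

11^299 ≡ 6 (mod 13)


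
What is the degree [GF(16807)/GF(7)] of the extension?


GF(16807) = GF(7^5), so the extension degree is 5

[GF(16807)/GF(7)] = 5


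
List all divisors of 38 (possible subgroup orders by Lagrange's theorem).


Lagrange's theorem: |H| divides |G|
|G| = 38
Divisors of 38: 1, 2, 19, 38

Possible subgroup orders: {1, 2, 19, 38}


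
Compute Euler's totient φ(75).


Factor n: 75 = 3 × 5^2
φ(n) = n · ∏(1 - 1/p) over distinct primes p | n
φ(75) = 75 · (1 - 1/3) · (1 - 1/5) = 40

φ(75) = 40


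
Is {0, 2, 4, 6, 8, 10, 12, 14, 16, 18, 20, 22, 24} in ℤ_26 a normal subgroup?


H = {0, 2, 4, 6, 8, 10, 12, 14, 16, 18, 20, 22, 24} in ℤ_26
ℤ_26 is abelian; every subgroup of an abelian group is normal

Yes, normal subgroup


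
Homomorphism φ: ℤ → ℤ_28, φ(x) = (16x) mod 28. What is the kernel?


Kernel = preimage of identity
ker(φ) = {x ∈ ℤ : 16x ≡ 0 (mod 28)}. gcd(16,28) = 4, so 16x ≡ 0 (mod 28) ⟺ x ≡ 0 (mod 28/4 = 7). Hence ker(φ) = 7ℤ

ker(φ) = 7ℤ


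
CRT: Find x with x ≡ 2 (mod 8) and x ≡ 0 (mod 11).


m₁ = 8, m₂ = 11, gcd = 1, so CRT applies. M = m₁·m₂ = 88
Let M₁ = M/m₁ = 11, M₂ = M/m₂ = 8
Find y₁ ≡ M₁⁻¹ (mod m₁): 11⁻¹ ≡ 3 (mod 8)
Find y₂ ≡ M₂⁻¹ (mod m₂): 8⁻¹ ≡ 7 (mod 11)
x = a₁·M₁·y₁ + a₂·M₂·y₂ = 2·11·3 + 0·8·7 = 66
Reduce mod 88: x ≡ 66
Check: 66 mod 8 = 2 ✓, 66 mod 11 = 0 ✓

x ≡ 66 (mod 88)


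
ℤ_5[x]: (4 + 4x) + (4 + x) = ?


Add coefficients mod 5:
x^0: 4 + 4 = 3 (mod 5)
x^1: 4 + 1 = 0 (mod 5)
Result: 3

f + g = 3


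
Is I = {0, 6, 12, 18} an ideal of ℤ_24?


Check ideal conditions for I = {0, 6, 12, 18} in ℤ_24:
(1) I is an additive subgroup? Yes
(2) For r ∈ ℤ_24 and a ∈ I: r·a ∈ I? Yes

Yes, I is an ideal of ℤ_24


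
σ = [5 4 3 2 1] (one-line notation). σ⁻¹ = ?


To find σ⁻¹, swap domain and range:
σ(1) = 5 → σ⁻¹(5) = 1
σ(2) = 4 → σ⁻¹(4) = 2
σ(3) = 3 → σ⁻¹(3) = 3
σ(4) = 2 → σ⁻¹(2) = 4
σ(5) = 1 → σ⁻¹(1) = 5

σ⁻¹ = [5 4 3 2 1]


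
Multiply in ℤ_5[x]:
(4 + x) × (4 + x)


Expand and collect like terms; reduce coefficients mod 5:
x^0: 4·4 = 16 ≡ 1 (mod 5)
x^1: 4·1 + 1·4 = 8 ≡ 3 (mod 5)
x^2: 1·1 = 1 ≡ 1 (mod 5)
Result: 1 + 3x + x^2

f · g = 1 + 3x + x^2


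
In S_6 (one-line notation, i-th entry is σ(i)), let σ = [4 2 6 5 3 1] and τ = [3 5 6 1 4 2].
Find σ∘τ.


σ∘τ: apply τ first, then σ
1 →τ 3 →σ 6
2 →τ 5 →σ 3
3 →τ 6 →σ 1
4 →τ 1 →σ 4
5 →τ 4 →σ 5
6 →τ 2 →σ 2

σ∘τ = [6 3 1 4 5 2]


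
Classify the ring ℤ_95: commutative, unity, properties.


ℤ_95 is a commutative ring with unity 1; 95 = 5×19 is composite, so 5·19 ≡ 0 gives zero divisors (not an integral domain)
Commutative: Yes
Integral domain: No
Has unity: Yes

ℤ_95: Commutative=Yes, Unity=Yes


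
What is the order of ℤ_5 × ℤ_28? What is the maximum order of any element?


|ℤ_5 × ℤ_28| = 5 × 28 = 140
Max element order = lcm(5,28) = 140
Cyclic? Yes (gcd=1)

|ℤ_5×ℤ_28| = 140, max element order = 140


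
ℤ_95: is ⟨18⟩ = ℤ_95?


g generates ℤ_n iff gcd(g, n) = 1
gcd(18, 95) = 1
Since gcd = 1, 18 is a generator.

Yes, 18 generates ℤ_95


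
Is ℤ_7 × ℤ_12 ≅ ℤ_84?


Comparing ℤ_7 × ℤ_12 and ℤ_84:
gcd(7,12) = 1, so ℤ_7 × ℤ_12 ≅ ℤ_84 (CRT)

Yes, ℤ_7 × ℤ_12 ≅ ℤ_84


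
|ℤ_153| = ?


ℤ_n has n elements.

|ℤ_153| = 153


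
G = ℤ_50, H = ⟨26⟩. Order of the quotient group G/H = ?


|⟨26⟩| = n / gcd(26, 50) = 50 / 2 = 25
H is normal (ℤ_50 is abelian).
|G/H| = |G| / |H| = 50 / 25 = 2

|G/H| = 2


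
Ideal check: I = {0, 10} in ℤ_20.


Check ideal conditions for I = {0, 10} in ℤ_20:
(1) I is an additive subgroup? Yes
(2) For r ∈ ℤ_20 and a ∈ I: r·a ∈ I? Yes

Yes, I is an ideal of ℤ_20


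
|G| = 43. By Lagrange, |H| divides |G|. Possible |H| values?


Lagrange's theorem: |H| divides |G|
|G| = 43
Divisors of 43: 1, 43

Possible subgroup orders: {1, 43}


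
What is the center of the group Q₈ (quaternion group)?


Z(G) = {g ∈ G | gx = xg for all x ∈ G}
In Q₈ = {±1, ±i, ±j, ±k}, only ±1 commute with every element

Z(Q₈ (quaternion group)) = {1, -1}


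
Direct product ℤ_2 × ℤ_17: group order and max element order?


|ℤ_2 × ℤ_17| = 2 × 17 = 34
Max element order = lcm(2,17) = 34
Cyclic? Yes (gcd=1)

|ℤ_2×ℤ_17| = 34, max element order = 34


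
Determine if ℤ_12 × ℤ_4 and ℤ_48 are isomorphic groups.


Comparing ℤ_12 × ℤ_4 and ℤ_48:
gcd(12,4) = 4 ≠ 1. Max element order in ℤ_12×ℤ_4 is lcm(12,4) = 12 < 48, so it has no element of order 48

No, ℤ_12 × ℤ_4 ≇ ℤ_48


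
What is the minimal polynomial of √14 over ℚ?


√14 satisfies x² - 14 = 0, irreducible over ℚ since 14 is squarefree

Minimal polynomial: x² - 14


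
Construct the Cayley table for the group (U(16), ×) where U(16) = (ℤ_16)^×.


Elements: {1, 3, 5, 7, 9, 11, 13, 15}
Operation: multiplication mod 16
Entry (a, b) = (a × b) mod 16

Cayley table:
   |  1 |  3 |  5 |  7 |  9 | 11 | 13 | 15
 1 |  1 |  3 |  5 |  7 |  9 | 11 | 13 | 15
 3 |  3 |  9 | 15 |  5 | 11 |  1 |  7 | 13
 5 |  5 | 15 |  9 |  3 | 13 |  7 |  1 | 11
 7 |  7 |  5 |  3 |  1 | 15 | 13 | 11 |  9
 9 |  9 | 11 | 13 | 15 |  1 |  3 |  5 |  7
11 | 11 |  1 |  7 | 13 |  3 |  9 | 15 |  5
13 | 13 |  7 |  1 | 11 |  5 | 15 |  9 |  3
15 | 15 | 13 | 11 |  9 |  7 |  5 |  3 |  1


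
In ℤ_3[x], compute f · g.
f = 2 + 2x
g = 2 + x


Expand and collect like terms; reduce coefficients mod 3:
x^0: 2·2 = 4 ≡ 1 (mod 3)
x^1: 2·1 + 2·2 = 6 ≡ 0 (mod 3)
x^2: 2·1 = 2 ≡ 2 (mod 3)
Result: 1 + 2x^2

f · g = 1 + 2x^2


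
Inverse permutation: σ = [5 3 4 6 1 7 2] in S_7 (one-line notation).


To find σ⁻¹, swap domain and range:
σ(1) = 5 → σ⁻¹(5) = 1
σ(2) = 3 → σ⁻¹(3) = 2
σ(3) = 4 → σ⁻¹(4) = 3
σ(4) = 6 → σ⁻¹(6) = 4
σ(5) = 1 → σ⁻¹(1) = 5
σ(6) = 7 → σ⁻¹(7) = 6
σ(7) = 2 → σ⁻¹(2) = 7

σ⁻¹ = [5 7 2 3 1 4 6]


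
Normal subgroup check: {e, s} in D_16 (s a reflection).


H = {e, s} in D_16 (s a reflection)
r·s·r⁻¹ = sr⁻² ≠ s for n ≥ 3, so {e, s} is not closed under conjugation

No, not a normal subgroup


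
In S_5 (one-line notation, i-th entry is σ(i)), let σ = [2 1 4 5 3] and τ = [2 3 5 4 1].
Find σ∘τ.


σ∘τ: apply τ first, then σ
1 →τ 2 →σ 1
2 →τ 3 →σ 4
3 →τ 5 →σ 3
4 →τ 4 →σ 5
5 →τ 1 →σ 2

σ∘τ = [1 4 3 5 2]


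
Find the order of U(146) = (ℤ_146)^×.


U(n) is the group of units mod n; |U(n)| = φ(n)
|U(146)| = φ(146) = 72

|U(146) = (ℤ_146)^×| = 72


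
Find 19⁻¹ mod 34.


Use the extended Euclidean algorithm to write 1 = 19·s + 34·t; then s mod 34 is the inverse.
Euclidean algorithm:
  19 = 0·34 + 19
  34 = 1·19 + 15
  19 = 1·15 + 4
  15 = 3·4 + 3
  4 = 1·3 + 1
  3 = 3·1 + 0
gcd(19,34) = 1
Back-substitution gives: 19·(9) + 34·(-5) = 1
So 19⁻¹ ≡ 9 ≡ 9 (mod 34)
Check: 19 × 9 = 171 ≡ 1 (mod 34) ✓

19⁻¹ ≡ 9 (mod 34)


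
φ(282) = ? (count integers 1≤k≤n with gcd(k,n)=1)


Factor n: 282 = 2 × 3 × 47
φ(n) = n · ∏(1 - 1/p) over distinct primes p | n
φ(282) = 282 · (1 - 1/2) · (1 - 1/3) · (1 - 1/47) = 92

φ(282) = 92


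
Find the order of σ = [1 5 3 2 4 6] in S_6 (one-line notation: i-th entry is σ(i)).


Cycle decomposition: (2 5 4)
Cycle lengths: 3
Order = lcm(3) = 3

ord(σ) = 3


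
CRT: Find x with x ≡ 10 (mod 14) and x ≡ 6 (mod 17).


m₁ = 14, m₂ = 17, gcd = 1, so CRT applies. M = m₁·m₂ = 238
Let M₁ = M/m₁ = 17, M₂ = M/m₂ = 14
Find y₁ ≡ M₁⁻¹ (mod m₁): 17⁻¹ ≡ 5 (mod 14)
Find y₂ ≡ M₂⁻¹ (mod m₂): 14⁻¹ ≡ 11 (mod 17)
x = a₁·M₁·y₁ + a₂·M₂·y₂ = 10·17·5 + 6·14·11 = 1774
Reduce mod 238: x ≡ 108
Check: 108 mod 14 = 10 ✓, 108 mod 17 = 6 ✓

x ≡ 108 (mod 238)


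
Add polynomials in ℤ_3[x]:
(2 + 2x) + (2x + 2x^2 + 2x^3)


Add coefficients mod 3:
x^0: 2 + 0 = 2 (mod 3)
x^1: 2 + 2 = 1 (mod 3)
x^2: 0 + 2 = 2 (mod 3)
x^3: 0 + 2 = 2 (mod 3)
Result: 2 + x + 2x^2 + 2x^3

f + g = 2 + x + 2x^2 + 2x^3


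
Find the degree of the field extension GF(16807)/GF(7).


GF(16807) = GF(7^5), so the extension degree is 5

[GF(16807)/GF(7)] = 5


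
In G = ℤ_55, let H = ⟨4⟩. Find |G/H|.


|⟨4⟩| = n / gcd(4, 55) = 55 / 1 = 55
H is normal (ℤ_55 is abelian).
|G/H| = |G| / |H| = 55 / 55 = 1

|G/H| = 1


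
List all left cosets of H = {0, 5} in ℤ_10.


H = {0, 5}, |H| = 2
Number of cosets = |G|/|H| = 10/2 = 5
0 + H = {0, 5}
1 + H = {1, 6}
2 + H = {2, 7}
3 + H = {3, 8}
4 + H = {4, 9}

Cosets: 0+H={0,5}; 1+H={1,6}; 2+H={2,7}; 3+H={3,8}; 4+H={4,9}


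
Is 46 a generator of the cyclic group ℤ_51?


g generates ℤ_n iff gcd(g, n) = 1
gcd(46, 51) = 1
Since gcd = 1, 46 is a generator.

Yes, 46 generates ℤ_51


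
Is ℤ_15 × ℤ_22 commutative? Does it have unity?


Direct product ring; commutative with unity (1,1); but (1,0)·(0,1) = (0,0) gives zero divisors, so not an integral domain
Commutative: Yes
Integral domain: No
Has unity: Yes

ℤ_15 × ℤ_22: Commutative=Yes, Unity=Yes


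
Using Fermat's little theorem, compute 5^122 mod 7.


Fermat's little theorem: if p is prime and gcd(a,p)=1, then a^(p-1) ≡ 1 (mod p)
p = 7 is prime, gcd(5,7) = 1
Reduce exponent: 122 mod 6 = 2
So 5^122 ≡ 5^2 (mod 7)
5^2 mod 7 = 4

5^122 ≡ 4 (mod 7)


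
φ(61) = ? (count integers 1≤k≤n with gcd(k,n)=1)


Factor n: 61 = 61
φ(n) = n · ∏(1 - 1/p) over distinct primes p | n
φ(61) = 61 · (1 - 1/61) = 60

φ(61) = 60


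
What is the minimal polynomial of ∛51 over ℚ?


∛51 satisfies x³ - 51 = 0, irreducible over ℚ (no rational root; 51 is not a perfect cube)

Minimal polynomial: x³ - 51


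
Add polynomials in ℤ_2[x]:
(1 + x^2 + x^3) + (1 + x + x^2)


Add coefficients mod 2:
x^0: 1 + 1 = 0 (mod 2)
x^1: 0 + 1 = 1 (mod 2)
x^2: 1 + 1 = 0 (mod 2)
x^3: 1 + 0 = 1 (mod 2)
Result: x + x^3

f + g = x + x^3


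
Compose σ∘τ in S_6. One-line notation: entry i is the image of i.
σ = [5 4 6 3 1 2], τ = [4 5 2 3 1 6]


σ∘τ: apply τ first, then σ
1 →τ 4 →σ 3
2 →τ 5 →σ 1
3 →τ 2 →σ 4
4 →τ 3 →σ 6
5 →τ 1 →σ 5
6 →τ 6 →σ 2

σ∘τ = [3 1 4 6 5 2]


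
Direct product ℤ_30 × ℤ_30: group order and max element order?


|ℤ_30 × ℤ_30| = 30 × 30 = 900
Max element order = lcm(30,30) = 30
Cyclic? No (gcd=30)

|ℤ_30×ℤ_30| = 900, max element order = 30


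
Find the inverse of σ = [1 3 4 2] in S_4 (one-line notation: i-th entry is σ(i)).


To find σ⁻¹, swap domain and range:
σ(1) = 1 → σ⁻¹(1) = 1
σ(2) = 3 → σ⁻¹(3) = 2
σ(3) = 4 → σ⁻¹(4) = 3
σ(4) = 2 → σ⁻¹(2) = 4

σ⁻¹ = [1 4 2 3]


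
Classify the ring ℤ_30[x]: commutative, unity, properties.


ℤ_30 has zero divisors (2·15 ≡ 0), and these lift to constant zero divisors in ℤ_30[x]; so not an integral domain
Commutative: Yes
Integral domain: No
Has unity: Yes

ℤ_30[x]: Commutative=Yes, Unity=Yes


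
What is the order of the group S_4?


|S_n| = n! (number of permutations of n symbols)
|S_4| = 4! = 24

|S_4| = 24


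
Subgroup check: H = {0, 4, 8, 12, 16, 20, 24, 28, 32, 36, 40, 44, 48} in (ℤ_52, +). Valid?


Subgroup test for H = {0, 4, 8, 12, 16, 20, 24, 28, 32, 36, 40, 44, 48} in (ℤ_52, +):
(1) 0 ∈ H? Yes
(2) Closure: for all a,b ∈ H, (a+b) mod 52 ∈ H? Yes
(3) Inverses: for all a ∈ H, -a mod 52 ∈ H? Yes

Yes, H is a subgroup of ℤ_52


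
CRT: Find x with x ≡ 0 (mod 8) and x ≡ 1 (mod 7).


m₁ = 8, m₂ = 7, gcd = 1, so CRT applies. M = m₁·m₂ = 56
Let M₁ = M/m₁ = 7, M₂ = M/m₂ = 8
Find y₁ ≡ M₁⁻¹ (mod m₁): 7⁻¹ ≡ 7 (mod 8)
Find y₂ ≡ M₂⁻¹ (mod m₂): 8⁻¹ ≡ 1 (mod 7)
x = a₁·M₁·y₁ + a₂·M₂·y₂ = 0·7·7 + 1·8·1 = 8
Reduce mod 56: x ≡ 8
Check: 8 mod 8 = 0 ✓, 8 mod 7 = 1 ✓

x ≡ 8 (mod 56)


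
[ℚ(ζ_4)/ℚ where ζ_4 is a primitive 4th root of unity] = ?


[ℚ(ζ_n):ℚ] = deg Φ_n(x) = φ(n). Here φ(4) = 2

[ℚ(ζ_4)/ℚ where ζ_4 is a primitive 4th root of unity] = 2


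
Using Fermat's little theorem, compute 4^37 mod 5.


Fermat's little theorem: if p is prime and gcd(a,p)=1, then a^(p-1) ≡ 1 (mod p)
p = 5 is prime, gcd(4,5) = 1
Reduce exponent: 37 mod 4 = 1
So 4^37 ≡ 4^1 (mod 5)
4^1 mod 5 = 4

4^37 ≡ 4 (mod 5)


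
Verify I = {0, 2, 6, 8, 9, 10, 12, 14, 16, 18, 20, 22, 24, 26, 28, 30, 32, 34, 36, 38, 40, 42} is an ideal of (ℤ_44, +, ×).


Check ideal conditions for I = {0, 2, 6, 8, 9, 10, 12, 14, 16, 18, 20, 22, 24, 26, 28, 30, 32, 34, 36, 38, 40, 42} in ℤ_44:
(1) I is an additive subgroup? No
(2) For r ∈ ℤ_44 and a ∈ I: r·a ∈ I? No  [counterexample: r=2, a=2, r·a mod 44 = 4 ∉ I]

No, I is not an ideal of ℤ_44


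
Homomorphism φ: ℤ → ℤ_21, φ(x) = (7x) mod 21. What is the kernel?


Kernel = preimage of identity
ker(φ) = {x ∈ ℤ : 7x ≡ 0 (mod 21)}. gcd(7,21) = 7, so 7x ≡ 0 (mod 21) ⟺ x ≡ 0 (mod 21/7 = 3). Hence ker(φ) = 3ℤ

ker(φ) = 3ℤ


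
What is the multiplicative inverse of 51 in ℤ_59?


Use the extended Euclidean algorithm to write 1 = 51·s + 59·t; then s mod 59 is the inverse.
Euclidean algorithm:
  51 = 0·59 + 51
  59 = 1·51 + 8
  51 = 6·8 + 3
  8 = 2·3 + 2
  3 = 1·2 + 1
  2 = 2·1 + 0
gcd(51,59) = 1
Back-substitution gives: 51·(22) + 59·(-19) = 1
So 51⁻¹ ≡ 22 ≡ 22 (mod 59)
Check: 51 × 22 = 1122 ≡ 1 (mod 59) ✓

51⁻¹ ≡ 22 (mod 59)


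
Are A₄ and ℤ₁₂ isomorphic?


Comparing A₄ and ℤ₁₂:
A₄ is non-abelian, ℤ₁₂ is abelian

No, A₄ ≇ ℤ₁₂


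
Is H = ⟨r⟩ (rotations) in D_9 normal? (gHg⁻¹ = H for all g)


H = ⟨r⟩ (rotations) in D_9
The rotation subgroup ⟨r⟩ has index 2 in D_9, so it is normal

Yes, normal subgroup


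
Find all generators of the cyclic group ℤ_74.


g generates ℤ_n iff gcd(g,n) = 1
Prime factors of 74: 2, 37
Generators are g ∈ {1,...,73} not divisible by any of these primes.
Generators: {1, 3, 5, 7, 9, 11, 13, 15, 17, 19, 21, 23, 25, 27, 29, 31, 33, 35, 39, 41, 43, 45, 47, 49, 51, 53, 55, 57, 59, 61, 63, 65, 67, 69, 71, 73}
Number of generators = φ(74) = 36

Generators of ℤ_74 = {1, 3, 5, 7, 9, 11, 13, 15, 17, 19, 21, 23, 25, 27, 29, 31, 33, 35, 39, 41, 43, 45, 47, 49, 51, 53, 55, 57, 59, 61, 63, 65, 67, 69, 71, 73}


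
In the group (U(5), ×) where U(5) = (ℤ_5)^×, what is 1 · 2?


Operation: multiplication mod 5
1 · 2 = (a × b) mod 5 with a = 1, b = 2

1 · 2 = 2


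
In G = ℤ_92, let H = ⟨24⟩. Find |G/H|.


|⟨24⟩| = n / gcd(24, 92) = 92 / 4 = 23
H is normal (ℤ_92 is abelian).
|G/H| = |G| / |H| = 92 / 23 = 4

|G/H| = 4


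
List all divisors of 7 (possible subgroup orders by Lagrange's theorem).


Lagrange's theorem: |H| divides |G|
|G| = 7
Divisors of 7: 1, 7

Possible subgroup orders: {1, 7}


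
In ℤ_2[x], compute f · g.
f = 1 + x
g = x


Expand and collect like terms; reduce coefficients mod 2:
x^0: 1·0 = 0 ≡ 0 (mod 2)
x^1: 1·1 + 1·0 = 1 ≡ 1 (mod 2)
x^2: 1·1 = 1 ≡ 1 (mod 2)
Result: x + x^2

f · g = x + x^2


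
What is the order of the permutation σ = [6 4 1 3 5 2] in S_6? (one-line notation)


Cycle decomposition: (1 6 2 4 3)
Cycle lengths: 5
Order = lcm(5) = 5

ord(σ) = 5
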